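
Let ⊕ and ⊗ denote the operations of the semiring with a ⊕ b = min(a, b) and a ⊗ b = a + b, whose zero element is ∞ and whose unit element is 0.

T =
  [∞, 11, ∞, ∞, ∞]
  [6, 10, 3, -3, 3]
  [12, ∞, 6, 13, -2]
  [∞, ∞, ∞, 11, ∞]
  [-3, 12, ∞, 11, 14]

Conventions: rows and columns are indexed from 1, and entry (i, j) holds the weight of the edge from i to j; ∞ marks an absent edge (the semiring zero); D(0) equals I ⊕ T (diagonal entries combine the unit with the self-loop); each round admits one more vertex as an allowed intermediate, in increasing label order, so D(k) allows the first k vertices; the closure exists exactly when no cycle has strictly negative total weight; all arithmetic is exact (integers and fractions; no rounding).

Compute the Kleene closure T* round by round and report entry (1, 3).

D(0):
  [0, 11, ∞, ∞, ∞]
  [6, 0, 3, -3, 3]
  [12, ∞, 0, 13, -2]
  [∞, ∞, ∞, 0, ∞]
  [-3, 12, ∞, 11, 0]
D(1):
  [0, 11, ∞, ∞, ∞]
  [6, 0, 3, -3, 3]
  [12, 23, 0, 13, -2]
  [∞, ∞, ∞, 0, ∞]
  [-3, 8, ∞, 11, 0]
D(2):
  [0, 11, 14, 8, 14]
  [6, 0, 3, -3, 3]
  [12, 23, 0, 13, -2]
  [∞, ∞, ∞, 0, ∞]
  [-3, 8, 11, 5, 0]
D(3):
  [0, 11, 14, 8, 12]
  [6, 0, 3, -3, 1]
  [12, 23, 0, 13, -2]
  [∞, ∞, ∞, 0, ∞]
  [-3, 8, 11, 5, 0]
D(4):
  [0, 11, 14, 8, 12]
  [6, 0, 3, -3, 1]
  [12, 23, 0, 13, -2]
  [∞, ∞, ∞, 0, ∞]
  [-3, 8, 11, 5, 0]
D(5):
  [0, 11, 14, 8, 12]
  [-2, 0, 3, -3, 1]
  [-5, 6, 0, 3, -2]
  [∞, ∞, ∞, 0, ∞]
  [-3, 8, 11, 5, 0]
Answer: T*[1][3] = 14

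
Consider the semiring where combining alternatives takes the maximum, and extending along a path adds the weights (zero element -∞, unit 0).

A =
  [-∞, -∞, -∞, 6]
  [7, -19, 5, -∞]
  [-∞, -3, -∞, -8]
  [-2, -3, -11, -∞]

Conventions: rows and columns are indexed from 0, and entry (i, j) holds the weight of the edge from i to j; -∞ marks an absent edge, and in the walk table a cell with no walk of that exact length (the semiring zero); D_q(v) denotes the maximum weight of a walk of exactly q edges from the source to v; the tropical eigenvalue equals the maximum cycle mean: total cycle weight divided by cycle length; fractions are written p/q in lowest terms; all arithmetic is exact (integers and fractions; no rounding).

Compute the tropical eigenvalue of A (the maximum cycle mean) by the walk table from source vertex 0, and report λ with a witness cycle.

q=0: [0, -∞, -∞, -∞]
q=1: [-∞, -∞, -∞, 6]
q=2: [4, 3, -5, -∞]
q=3: [10, -8, 8, 10]
q=4: [8, 7, -1, 16]
Optimal cycle mean attained by: cycle 0->3->1->0, total 6 + (-3) + 7, length 3.
Answer: λ = 10/3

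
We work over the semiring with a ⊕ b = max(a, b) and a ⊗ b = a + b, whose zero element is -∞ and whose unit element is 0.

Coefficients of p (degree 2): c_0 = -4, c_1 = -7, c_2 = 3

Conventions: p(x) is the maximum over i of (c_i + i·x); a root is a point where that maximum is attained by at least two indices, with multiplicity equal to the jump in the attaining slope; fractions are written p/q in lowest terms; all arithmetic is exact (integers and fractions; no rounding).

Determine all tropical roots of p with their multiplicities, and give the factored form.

hull edge (i=0, c=-4) to (i=2, c=3): slope 7/2, span 2
Factored form: p(x) = 3 ⊗ (x ⊕ (-7/2)) ⊗ (x ⊕ (-7/2))
Answer: roots = -7/2 (mult 2)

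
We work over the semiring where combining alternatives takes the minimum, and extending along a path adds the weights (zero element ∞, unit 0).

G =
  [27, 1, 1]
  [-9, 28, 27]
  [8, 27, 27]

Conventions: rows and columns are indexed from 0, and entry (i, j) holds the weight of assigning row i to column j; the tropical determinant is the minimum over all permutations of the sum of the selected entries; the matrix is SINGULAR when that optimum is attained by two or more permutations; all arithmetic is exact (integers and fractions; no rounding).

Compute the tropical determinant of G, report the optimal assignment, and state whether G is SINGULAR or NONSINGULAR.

σ = (0, 1, 2): 27 + 28 + 27 = 82
σ = (0, 2, 1): 27 + 27 + 27 = 81
σ = (1, 0, 2): 1 + (-9) + 27 = 19
σ = (1, 2, 0): 1 + 27 + 8 = 36
σ = (2, 0, 1): 1 + (-9) + 27 = 19
σ = (2, 1, 0): 1 + 28 + 8 = 37
Optimal value attained by: σ = (1, 0, 2).
Answer: det⊕(G) = 19; verdict: SINGULAR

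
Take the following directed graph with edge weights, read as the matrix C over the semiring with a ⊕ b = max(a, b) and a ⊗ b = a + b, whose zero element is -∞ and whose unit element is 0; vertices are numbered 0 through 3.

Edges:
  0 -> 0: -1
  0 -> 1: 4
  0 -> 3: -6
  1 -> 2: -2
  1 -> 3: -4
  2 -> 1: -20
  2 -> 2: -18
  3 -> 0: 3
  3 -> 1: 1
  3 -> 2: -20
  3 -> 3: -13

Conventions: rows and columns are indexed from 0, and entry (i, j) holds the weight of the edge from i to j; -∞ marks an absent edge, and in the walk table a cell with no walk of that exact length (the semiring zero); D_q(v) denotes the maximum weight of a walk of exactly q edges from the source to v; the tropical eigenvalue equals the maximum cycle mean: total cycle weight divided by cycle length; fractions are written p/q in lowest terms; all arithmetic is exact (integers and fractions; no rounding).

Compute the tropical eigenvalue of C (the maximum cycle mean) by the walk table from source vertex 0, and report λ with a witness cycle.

q=0: [0, -∞, -∞, -∞]
q=1: [-1, 4, -∞, -6]
q=2: [-2, 3, 2, 0]
q=3: [3, 2, 1, -1]
q=4: [2, 7, 0, -2]
Optimal cycle mean attained by: cycle 0->1->3->0, total 4 + (-4) + 3, length 3.
Answer: λ = 1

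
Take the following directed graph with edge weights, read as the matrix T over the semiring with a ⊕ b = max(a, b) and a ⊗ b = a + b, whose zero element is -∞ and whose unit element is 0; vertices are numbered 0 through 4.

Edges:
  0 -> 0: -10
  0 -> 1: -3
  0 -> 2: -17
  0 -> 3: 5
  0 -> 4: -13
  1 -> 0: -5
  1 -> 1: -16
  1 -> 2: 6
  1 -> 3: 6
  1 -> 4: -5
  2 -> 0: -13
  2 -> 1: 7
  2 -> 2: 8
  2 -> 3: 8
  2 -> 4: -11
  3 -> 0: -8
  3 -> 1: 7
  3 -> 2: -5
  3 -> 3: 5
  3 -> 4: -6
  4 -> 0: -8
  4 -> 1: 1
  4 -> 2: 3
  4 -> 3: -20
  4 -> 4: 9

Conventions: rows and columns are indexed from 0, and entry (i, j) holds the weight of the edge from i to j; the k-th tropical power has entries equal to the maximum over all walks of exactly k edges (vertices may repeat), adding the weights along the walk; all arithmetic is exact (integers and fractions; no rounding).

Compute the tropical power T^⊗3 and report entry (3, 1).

T^⊗2:
  [-3, 12, 3, 10, -1]
  [-2, 13, 14, 14, 4]
  [2, 15, 16, 16, 2]
  [2, 12, 13, 13, 3]
  [1, 10, 12, 11, 18]
T^⊗3:
  [7, 17, 18, 18, 8]
  [8, 21, 22, 22, 13]
  [10, 23, 24, 24, 11]
  [7, 20, 21, 21, 12]
  [10, 19, 21, 20, 27]
Key observation: the optimum is the walk 3->1->2->1, with weight 7 + 6 + 7 = 20.
Optimal value attained by: walk 3->1->2->1.
Answer: (T^⊗3)[3][1] = 20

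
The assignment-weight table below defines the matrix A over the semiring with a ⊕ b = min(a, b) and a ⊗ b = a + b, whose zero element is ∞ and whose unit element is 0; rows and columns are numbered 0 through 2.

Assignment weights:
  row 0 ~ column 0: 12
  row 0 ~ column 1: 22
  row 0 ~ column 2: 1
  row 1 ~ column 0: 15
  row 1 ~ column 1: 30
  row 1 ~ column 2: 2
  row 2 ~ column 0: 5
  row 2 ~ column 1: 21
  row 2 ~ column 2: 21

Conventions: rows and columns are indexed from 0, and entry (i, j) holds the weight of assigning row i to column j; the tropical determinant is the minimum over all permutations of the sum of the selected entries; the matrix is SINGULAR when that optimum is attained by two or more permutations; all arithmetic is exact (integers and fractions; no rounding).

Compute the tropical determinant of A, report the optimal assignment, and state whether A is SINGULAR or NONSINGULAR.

σ = (0, 1, 2): 12 + 30 + 21 = 63
σ = (0, 2, 1): 12 + 2 + 21 = 35
σ = (1, 0, 2): 22 + 15 + 21 = 58
σ = (1, 2, 0): 22 + 2 + 5 = 29
σ = (2, 0, 1): 1 + 15 + 21 = 37
σ = (2, 1, 0): 1 + 30 + 5 = 36
Optimal value attained by: σ = (1, 2, 0).
Answer: det⊕(A) = 29; verdict: NONSINGULAR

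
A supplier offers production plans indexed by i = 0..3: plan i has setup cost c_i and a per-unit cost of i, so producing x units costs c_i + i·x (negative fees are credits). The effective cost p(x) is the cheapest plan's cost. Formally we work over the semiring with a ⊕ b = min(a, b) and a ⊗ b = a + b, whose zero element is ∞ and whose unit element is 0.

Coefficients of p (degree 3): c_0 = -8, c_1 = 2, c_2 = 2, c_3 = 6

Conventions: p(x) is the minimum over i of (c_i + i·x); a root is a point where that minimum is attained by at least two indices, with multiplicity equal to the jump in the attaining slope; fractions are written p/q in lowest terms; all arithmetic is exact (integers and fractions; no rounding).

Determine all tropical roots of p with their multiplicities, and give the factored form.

hull edge (i=0, c=-8) to (i=3, c=6): slope 14/3, span 3
Factored form: p(x) = 6 ⊗ (x ⊕ (-14/3)) ⊗ (x ⊕ (-14/3)) ⊗ (x ⊕ (-14/3))
Answer: roots = -14/3 (mult 3)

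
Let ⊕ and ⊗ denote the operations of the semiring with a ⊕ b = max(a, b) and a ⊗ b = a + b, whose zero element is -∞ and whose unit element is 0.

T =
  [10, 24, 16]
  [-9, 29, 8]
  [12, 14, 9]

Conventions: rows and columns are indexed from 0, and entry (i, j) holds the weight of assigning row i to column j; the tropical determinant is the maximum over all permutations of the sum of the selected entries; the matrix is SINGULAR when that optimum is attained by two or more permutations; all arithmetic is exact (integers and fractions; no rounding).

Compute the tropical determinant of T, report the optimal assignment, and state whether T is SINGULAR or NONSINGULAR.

σ = (0, 1, 2): 10 + 29 + 9 = 48
σ = (0, 2, 1): 10 + 8 + 14 = 32
σ = (1, 0, 2): 24 + (-9) + 9 = 24
σ = (1, 2, 0): 24 + 8 + 12 = 44
σ = (2, 0, 1): 16 + (-9) + 14 = 21
σ = (2, 1, 0): 16 + 29 + 12 = 57
Optimal value attained by: σ = (2, 1, 0).
Answer: det⊕(T) = 57; verdict: NONSINGULAR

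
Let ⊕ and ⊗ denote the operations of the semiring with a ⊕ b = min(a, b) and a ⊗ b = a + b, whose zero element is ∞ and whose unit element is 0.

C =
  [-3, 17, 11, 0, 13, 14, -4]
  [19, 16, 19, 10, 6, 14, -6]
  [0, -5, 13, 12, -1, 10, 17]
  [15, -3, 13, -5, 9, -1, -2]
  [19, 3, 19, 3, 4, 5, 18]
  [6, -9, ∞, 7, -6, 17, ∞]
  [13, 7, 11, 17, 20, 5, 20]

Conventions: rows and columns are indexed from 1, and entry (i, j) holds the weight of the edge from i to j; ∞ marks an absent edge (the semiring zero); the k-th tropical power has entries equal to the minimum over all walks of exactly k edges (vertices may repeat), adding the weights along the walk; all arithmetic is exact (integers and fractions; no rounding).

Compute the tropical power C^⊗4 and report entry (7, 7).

C^⊗2:
  [-6, -3, 7, -5, 8, -1, -7]
  [7, 1, 5, 5, 8, -1, 8]
  [-3, 1, 11, 0, 1, 4, -11]
  [5, -10, 8, -10, -7, -6, -9]
  [11, -4, 16, -2, -1, 2, -3]
  [3, -3, 10, -3, -3, -1, -15]
  [10, -4, 24, 12, -1, 16, 1]
C^⊗3:
  [-9, -10, 4, -10, -7, -6, -10]
  [4, -10, 18, 0, -7, 4, -5]
  [-6, -5, 0, -5, -2, -6, -7]
  [0, -15, 2, -15, -12, -11, -16]
  [8, -7, 8, -7, -4, -3, -10]
  [-2, -10, -4, -8, -7, -10, -9]
  [7, 2, 12, 2, 2, 4, -10]
C^⊗4:
  [-12, -15, 1, -15, -12, -11, -16]
  [1, -5, 6, -5, -4, -2, -16]
  [-9, -15, 4, -10, -12, -6, -11]
  [-5, -20, -5, -20, -17, -16, -21]
  [3, -12, 1, -12, -9, -8, -13]
  [-5, -19, 2, -13, -16, -9, -16]
  [3, -5, 1, -3, -2, -5, -4]
Key observation: the optimum is the walk 7->6->5->2->7, with weight 5 + (-6) + 3 + (-6) = -4.
Optimal value attained by: walk 7->6->5->2->7.
Answer: (C^⊗4)[7][7] = -4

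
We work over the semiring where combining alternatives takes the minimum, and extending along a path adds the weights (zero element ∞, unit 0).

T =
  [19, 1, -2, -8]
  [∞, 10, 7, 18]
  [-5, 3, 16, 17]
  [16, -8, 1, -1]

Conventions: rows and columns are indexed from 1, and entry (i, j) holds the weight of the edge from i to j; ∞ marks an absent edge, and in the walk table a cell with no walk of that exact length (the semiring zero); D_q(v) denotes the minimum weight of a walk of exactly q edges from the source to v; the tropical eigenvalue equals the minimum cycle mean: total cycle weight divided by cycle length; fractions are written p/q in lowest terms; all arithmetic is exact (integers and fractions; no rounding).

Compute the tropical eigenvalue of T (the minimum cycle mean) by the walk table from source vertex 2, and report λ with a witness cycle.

q=0: [∞, 0, ∞, ∞]
q=1: [∞, 10, 7, 18]
q=2: [2, 10, 17, 17]
q=3: [12, 3, 0, -6]
q=4: [-5, -14, -5, -7]
Optimal cycle mean attained by: cycle 1->4->3->1, total (-8) + 1 + (-5), length 3.
Answer: λ = -4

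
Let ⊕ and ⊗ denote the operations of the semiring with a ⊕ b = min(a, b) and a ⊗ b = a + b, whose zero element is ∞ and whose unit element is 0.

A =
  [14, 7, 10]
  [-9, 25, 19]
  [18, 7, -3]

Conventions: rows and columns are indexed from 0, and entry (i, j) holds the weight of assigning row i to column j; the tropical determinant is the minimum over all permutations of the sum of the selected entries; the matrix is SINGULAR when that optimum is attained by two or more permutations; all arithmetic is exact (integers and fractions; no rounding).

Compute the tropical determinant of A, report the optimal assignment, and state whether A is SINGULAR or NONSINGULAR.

σ = (0, 1, 2): 14 + 25 + (-3) = 36
σ = (0, 2, 1): 14 + 19 + 7 = 40
σ = (1, 0, 2): 7 + (-9) + (-3) = -5
σ = (1, 2, 0): 7 + 19 + 18 = 44
σ = (2, 0, 1): 10 + (-9) + 7 = 8
σ = (2, 1, 0): 10 + 25 + 18 = 53
Optimal value attained by: σ = (1, 0, 2).
Answer: det⊕(A) = -5; verdict: NONSINGULAR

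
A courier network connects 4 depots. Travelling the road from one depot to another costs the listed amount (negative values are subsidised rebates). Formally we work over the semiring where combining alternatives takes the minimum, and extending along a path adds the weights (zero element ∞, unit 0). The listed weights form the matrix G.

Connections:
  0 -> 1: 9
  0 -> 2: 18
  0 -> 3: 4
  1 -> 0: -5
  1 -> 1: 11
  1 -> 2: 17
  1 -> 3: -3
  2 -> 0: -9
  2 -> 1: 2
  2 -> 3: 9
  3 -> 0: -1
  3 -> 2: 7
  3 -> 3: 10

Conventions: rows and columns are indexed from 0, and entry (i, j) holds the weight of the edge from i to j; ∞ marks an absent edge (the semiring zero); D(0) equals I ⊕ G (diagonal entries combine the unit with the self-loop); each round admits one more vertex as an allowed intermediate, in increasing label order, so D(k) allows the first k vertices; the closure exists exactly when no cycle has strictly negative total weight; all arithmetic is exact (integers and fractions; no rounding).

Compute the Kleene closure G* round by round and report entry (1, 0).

D(0):
  [0, 9, 18, 4]
  [-5, 0, 17, -3]
  [-9, 2, 0, 9]
  [-1, ∞, 7, 0]
D(1):
  [0, 9, 18, 4]
  [-5, 0, 13, -3]
  [-9, 0, 0, -5]
  [-1, 8, 7, 0]
D(2):
  [0, 9, 18, 4]
  [-5, 0, 13, -3]
  [-9, 0, 0, -5]
  [-1, 8, 7, 0]
D(3):
  [0, 9, 18, 4]
  [-5, 0, 13, -3]
  [-9, 0, 0, -5]
  [-2, 7, 7, 0]
D(4):
  [0, 9, 11, 4]
  [-5, 0, 4, -3]
  [-9, 0, 0, -5]
  [-2, 7, 7, 0]
Answer: G*[1][0] = -5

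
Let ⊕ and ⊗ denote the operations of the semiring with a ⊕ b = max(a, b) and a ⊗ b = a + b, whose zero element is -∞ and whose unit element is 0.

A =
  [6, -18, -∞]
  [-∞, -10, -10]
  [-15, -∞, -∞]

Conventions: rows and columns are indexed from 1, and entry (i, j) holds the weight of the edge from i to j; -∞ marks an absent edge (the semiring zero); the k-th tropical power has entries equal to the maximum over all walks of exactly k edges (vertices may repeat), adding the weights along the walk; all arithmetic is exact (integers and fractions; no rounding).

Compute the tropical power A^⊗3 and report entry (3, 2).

A^⊗2:
  [12, -12, -28]
  [-25, -20, -20]
  [-9, -33, -∞]
A^⊗3:
  [18, -6, -22]
  [-19, -30, -30]
  [-3, -27, -43]
Key observation: the optimum is the walk 3->1->1->2, with weight (-15) + 6 + (-18) = -27.
Optimal value attained by: walk 3->1->1->2.
Answer: (A^⊗3)[3][2] = -27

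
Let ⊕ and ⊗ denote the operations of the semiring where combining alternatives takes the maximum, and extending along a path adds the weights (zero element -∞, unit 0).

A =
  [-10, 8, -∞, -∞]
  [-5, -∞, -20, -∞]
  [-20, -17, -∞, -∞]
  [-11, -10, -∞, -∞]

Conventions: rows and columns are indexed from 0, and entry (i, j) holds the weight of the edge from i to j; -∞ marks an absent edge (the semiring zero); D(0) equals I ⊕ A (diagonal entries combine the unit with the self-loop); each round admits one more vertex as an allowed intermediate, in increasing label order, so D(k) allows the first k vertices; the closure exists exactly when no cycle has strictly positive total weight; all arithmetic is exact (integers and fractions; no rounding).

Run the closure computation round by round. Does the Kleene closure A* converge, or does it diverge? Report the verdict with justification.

D(0):
  [0, 8, -∞, -∞]
  [-5, 0, -20, -∞]
  [-20, -17, 0, -∞]
  [-11, -10, -∞, 0]
Detection: at round 1, diagonal entry (1, 1) turns strictly positive.
Key observation: the cycle 1->0->1 has total weight (-5) + 8, which is strictly positive.
Answer: DIVERGES — positive cycle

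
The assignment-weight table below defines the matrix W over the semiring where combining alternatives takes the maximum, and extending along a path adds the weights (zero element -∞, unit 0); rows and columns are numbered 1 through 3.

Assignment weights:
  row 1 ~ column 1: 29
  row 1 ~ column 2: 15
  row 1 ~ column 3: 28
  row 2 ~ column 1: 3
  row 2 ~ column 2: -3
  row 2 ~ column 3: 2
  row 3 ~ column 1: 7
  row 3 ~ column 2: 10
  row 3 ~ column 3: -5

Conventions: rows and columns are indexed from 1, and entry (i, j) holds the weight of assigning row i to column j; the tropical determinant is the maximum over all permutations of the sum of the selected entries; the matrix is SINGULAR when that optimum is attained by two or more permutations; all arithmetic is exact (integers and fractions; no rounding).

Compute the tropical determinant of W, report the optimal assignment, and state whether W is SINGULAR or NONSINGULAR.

σ = (1, 2, 3): 29 + (-3) + (-5) = 21
σ = (1, 3, 2): 29 + 2 + 10 = 41
σ = (2, 1, 3): 15 + 3 + (-5) = 13
σ = (2, 3, 1): 15 + 2 + 7 = 24
σ = (3, 1, 2): 28 + 3 + 10 = 41
σ = (3, 2, 1): 28 + (-3) + 7 = 32
Optimal value attained by: σ = (1, 3, 2).
Answer: det⊕(W) = 41; verdict: SINGULAR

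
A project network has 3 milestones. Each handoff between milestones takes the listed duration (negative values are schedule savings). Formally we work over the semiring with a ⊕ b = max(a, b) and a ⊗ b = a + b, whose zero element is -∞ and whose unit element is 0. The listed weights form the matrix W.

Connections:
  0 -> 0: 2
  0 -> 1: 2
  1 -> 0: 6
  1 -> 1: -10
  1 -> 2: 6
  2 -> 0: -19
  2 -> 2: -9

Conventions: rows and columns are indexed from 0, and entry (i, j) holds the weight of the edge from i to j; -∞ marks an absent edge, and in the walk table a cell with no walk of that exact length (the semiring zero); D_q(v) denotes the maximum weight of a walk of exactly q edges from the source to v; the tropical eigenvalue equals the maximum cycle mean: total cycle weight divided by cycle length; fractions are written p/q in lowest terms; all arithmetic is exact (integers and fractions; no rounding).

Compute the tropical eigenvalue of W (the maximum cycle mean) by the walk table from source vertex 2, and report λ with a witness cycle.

q=0: [-∞, -∞, 0]
q=1: [-19, -∞, -9]
q=2: [-17, -17, -18]
q=3: [-11, -15, -11]
Optimal cycle mean attained by: cycle 0->1->0, total 2 + 6, length 2.
Answer: λ = 4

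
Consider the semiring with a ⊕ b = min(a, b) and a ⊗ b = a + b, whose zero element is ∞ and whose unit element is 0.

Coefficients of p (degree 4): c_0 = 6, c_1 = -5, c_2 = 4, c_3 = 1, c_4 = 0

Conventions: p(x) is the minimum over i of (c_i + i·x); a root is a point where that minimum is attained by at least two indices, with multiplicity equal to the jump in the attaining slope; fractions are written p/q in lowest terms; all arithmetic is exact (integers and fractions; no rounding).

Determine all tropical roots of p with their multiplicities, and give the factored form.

hull edge (i=0, c=6) to (i=1, c=-5): slope -11, span 1
hull edge (i=1, c=-5) to (i=4, c=0): slope 5/3, span 3
Factored form: p(x) = 0 ⊗ (x ⊕ (-5/3)) ⊗ (x ⊕ (-5/3)) ⊗ (x ⊕ (-5/3)) ⊗ (x ⊕ 11)
Answer: roots = -5/3 (mult 3), 11 (mult 1)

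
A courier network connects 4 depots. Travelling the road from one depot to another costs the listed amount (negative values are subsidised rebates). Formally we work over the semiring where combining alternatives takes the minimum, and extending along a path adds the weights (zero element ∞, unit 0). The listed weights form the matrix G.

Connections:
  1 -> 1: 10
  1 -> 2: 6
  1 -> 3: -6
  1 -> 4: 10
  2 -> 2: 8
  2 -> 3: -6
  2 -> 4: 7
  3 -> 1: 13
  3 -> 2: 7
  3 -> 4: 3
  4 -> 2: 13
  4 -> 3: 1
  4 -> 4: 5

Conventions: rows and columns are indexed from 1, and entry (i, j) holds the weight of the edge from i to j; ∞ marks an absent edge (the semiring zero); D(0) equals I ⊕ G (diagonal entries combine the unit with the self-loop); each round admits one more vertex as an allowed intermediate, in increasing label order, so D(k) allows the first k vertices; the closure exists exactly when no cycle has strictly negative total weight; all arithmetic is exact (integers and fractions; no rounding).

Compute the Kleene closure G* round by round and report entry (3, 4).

D(0):
  [0, 6, -6, 10]
  [∞, 0, -6, 7]
  [13, 7, 0, 3]
  [∞, 13, 1, 0]
D(1):
  [0, 6, -6, 10]
  [∞, 0, -6, 7]
  [13, 7, 0, 3]
  [∞, 13, 1, 0]
D(2):
  [0, 6, -6, 10]
  [∞, 0, -6, 7]
  [13, 7, 0, 3]
  [∞, 13, 1, 0]
D(3):
  [0, 1, -6, -3]
  [7, 0, -6, -3]
  [13, 7, 0, 3]
  [14, 8, 1, 0]
D(4):
  [0, 1, -6, -3]
  [7, 0, -6, -3]
  [13, 7, 0, 3]
  [14, 8, 1, 0]
Answer: G*[3][4] = 3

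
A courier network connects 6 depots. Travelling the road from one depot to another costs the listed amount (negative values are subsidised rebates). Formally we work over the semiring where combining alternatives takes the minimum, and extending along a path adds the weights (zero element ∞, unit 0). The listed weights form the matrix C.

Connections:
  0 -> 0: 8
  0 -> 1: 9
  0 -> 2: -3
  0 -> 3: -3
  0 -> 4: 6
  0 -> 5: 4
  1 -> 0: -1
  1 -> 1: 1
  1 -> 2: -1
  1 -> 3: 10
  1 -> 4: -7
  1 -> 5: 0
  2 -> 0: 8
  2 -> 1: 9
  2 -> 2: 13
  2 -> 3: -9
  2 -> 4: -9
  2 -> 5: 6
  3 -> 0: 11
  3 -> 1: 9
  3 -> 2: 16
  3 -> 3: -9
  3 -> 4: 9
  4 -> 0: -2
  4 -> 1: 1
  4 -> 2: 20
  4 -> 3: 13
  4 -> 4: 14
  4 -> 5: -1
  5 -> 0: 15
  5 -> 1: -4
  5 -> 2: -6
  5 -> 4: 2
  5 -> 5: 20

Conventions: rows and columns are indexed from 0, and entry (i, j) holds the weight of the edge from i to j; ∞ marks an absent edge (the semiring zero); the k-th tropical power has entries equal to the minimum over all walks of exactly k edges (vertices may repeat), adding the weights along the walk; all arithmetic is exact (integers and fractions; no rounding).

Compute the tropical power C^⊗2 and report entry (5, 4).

C^⊗2:
  [4, 0, -2, -12, -12, 3]
  [-9, -6, -6, -10, -10, -8]
  [-11, -8, 0, -18, 0, -10]
  [2, 0, 7, -18, 0, 8]
  [0, -5, -7, -5, -6, 1]
  [-5, -3, -5, -15, -15, -4]
Key observation: the optimum is the walk 5->2->4, with weight (-6) + (-9) = -15.
Optimal value attained by: walk 5->2->4.
Answer: (C^⊗2)[5][4] = -15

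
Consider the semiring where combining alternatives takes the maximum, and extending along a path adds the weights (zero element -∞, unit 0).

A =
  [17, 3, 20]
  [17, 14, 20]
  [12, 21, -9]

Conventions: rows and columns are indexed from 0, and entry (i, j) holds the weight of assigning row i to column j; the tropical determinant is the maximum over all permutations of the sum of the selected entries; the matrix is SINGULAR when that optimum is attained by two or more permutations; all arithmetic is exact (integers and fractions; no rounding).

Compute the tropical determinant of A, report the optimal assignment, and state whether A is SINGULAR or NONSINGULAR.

σ = (0, 1, 2): 17 + 14 + (-9) = 22
σ = (0, 2, 1): 17 + 20 + 21 = 58
σ = (1, 0, 2): 3 + 17 + (-9) = 11
σ = (1, 2, 0): 3 + 20 + 12 = 35
σ = (2, 0, 1): 20 + 17 + 21 = 58
σ = (2, 1, 0): 20 + 14 + 12 = 46
Optimal value attained by: σ = (0, 2, 1).
Answer: det⊕(A) = 58; verdict: SINGULAR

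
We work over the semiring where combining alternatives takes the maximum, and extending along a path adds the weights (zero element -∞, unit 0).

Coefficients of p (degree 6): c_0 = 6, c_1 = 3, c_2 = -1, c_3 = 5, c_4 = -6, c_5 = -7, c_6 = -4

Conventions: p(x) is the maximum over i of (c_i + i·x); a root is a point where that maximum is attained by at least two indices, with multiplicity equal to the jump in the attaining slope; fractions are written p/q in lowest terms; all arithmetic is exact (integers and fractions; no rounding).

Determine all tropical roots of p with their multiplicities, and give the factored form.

hull edge (i=0, c=6) to (i=3, c=5): slope -1/3, span 3
hull edge (i=3, c=5) to (i=6, c=-4): slope -3, span 3
Factored form: p(x) = -4 ⊗ (x ⊕ 1/3) ⊗ (x ⊕ 1/3) ⊗ (x ⊕ 1/3) ⊗ (x ⊕ 3) ⊗ (x ⊕ 3) ⊗ (x ⊕ 3)
Answer: roots = 1/3 (mult 3), 3 (mult 3)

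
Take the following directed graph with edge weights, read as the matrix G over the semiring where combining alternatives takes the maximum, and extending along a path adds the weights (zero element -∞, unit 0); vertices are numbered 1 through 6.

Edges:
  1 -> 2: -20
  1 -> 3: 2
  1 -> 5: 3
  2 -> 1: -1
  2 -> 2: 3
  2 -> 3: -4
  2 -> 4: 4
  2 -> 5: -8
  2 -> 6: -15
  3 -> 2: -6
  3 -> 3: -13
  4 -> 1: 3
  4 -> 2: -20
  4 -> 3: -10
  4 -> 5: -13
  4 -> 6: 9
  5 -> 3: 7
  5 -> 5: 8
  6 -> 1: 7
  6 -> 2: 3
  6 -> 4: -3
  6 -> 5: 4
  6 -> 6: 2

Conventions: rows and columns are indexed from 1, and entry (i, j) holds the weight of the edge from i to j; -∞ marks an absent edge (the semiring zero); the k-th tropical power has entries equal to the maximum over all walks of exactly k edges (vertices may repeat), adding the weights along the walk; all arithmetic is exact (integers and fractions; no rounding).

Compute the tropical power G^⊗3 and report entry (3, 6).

G^⊗2:
  [-21, -4, 10, -16, 11, -35]
  [7, 6, 1, 7, 2, 13]
  [-7, -3, -10, -2, -14, -21]
  [16, 12, 5, 6, 13, 11]
  [-∞, 1, 15, -∞, 16, -∞]
  [9, 6, 11, 7, 12, 6]
G^⊗3:
  [-5, 4, 18, 0, 19, -7]
  [20, 16, 9, 10, 17, 16]
  [1, 0, -5, 1, -4, 7]
  [18, 15, 20, 16, 21, 15]
  [0, 9, 23, 5, 24, -14]
  [13, 9, 19, 10, 20, 16]
Key observation: the optimum is the walk 3->2->4->6, with weight (-6) + 4 + 9 = 7.
Optimal value attained by: walk 3->2->4->6.
Answer: (G^⊗3)[3][6] = 7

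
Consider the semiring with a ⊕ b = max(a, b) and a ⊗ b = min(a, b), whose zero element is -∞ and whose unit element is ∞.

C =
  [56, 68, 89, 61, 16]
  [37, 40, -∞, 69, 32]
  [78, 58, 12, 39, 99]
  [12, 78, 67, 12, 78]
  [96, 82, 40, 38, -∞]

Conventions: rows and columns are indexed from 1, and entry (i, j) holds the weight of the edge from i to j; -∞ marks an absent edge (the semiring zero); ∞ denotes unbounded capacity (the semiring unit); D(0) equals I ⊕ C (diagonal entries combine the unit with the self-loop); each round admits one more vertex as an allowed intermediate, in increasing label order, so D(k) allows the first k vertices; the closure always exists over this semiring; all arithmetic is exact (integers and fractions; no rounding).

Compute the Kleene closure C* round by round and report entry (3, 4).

D(0):
  [∞, 68, 89, 61, 16]
  [37, ∞, -∞, 69, 32]
  [78, 58, ∞, 39, 99]
  [12, 78, 67, ∞, 78]
  [96, 82, 40, 38, ∞]
D(1):
  [∞, 68, 89, 61, 16]
  [37, ∞, 37, 69, 32]
  [78, 68, ∞, 61, 99]
  [12, 78, 67, ∞, 78]
  [96, 82, 89, 61, ∞]
D(2):
  [∞, 68, 89, 68, 32]
  [37, ∞, 37, 69, 32]
  [78, 68, ∞, 68, 99]
  [37, 78, 67, ∞, 78]
  [96, 82, 89, 69, ∞]
D(3):
  [∞, 68, 89, 68, 89]
  [37, ∞, 37, 69, 37]
  [78, 68, ∞, 68, 99]
  [67, 78, 67, ∞, 78]
  [96, 82, 89, 69, ∞]
D(4):
  [∞, 68, 89, 68, 89]
  [67, ∞, 67, 69, 69]
  [78, 68, ∞, 68, 99]
  [67, 78, 67, ∞, 78]
  [96, 82, 89, 69, ∞]
D(5):
  [∞, 82, 89, 69, 89]
  [69, ∞, 69, 69, 69]
  [96, 82, ∞, 69, 99]
  [78, 78, 78, ∞, 78]
  [96, 82, 89, 69, ∞]
Answer: C*[3][4] = 69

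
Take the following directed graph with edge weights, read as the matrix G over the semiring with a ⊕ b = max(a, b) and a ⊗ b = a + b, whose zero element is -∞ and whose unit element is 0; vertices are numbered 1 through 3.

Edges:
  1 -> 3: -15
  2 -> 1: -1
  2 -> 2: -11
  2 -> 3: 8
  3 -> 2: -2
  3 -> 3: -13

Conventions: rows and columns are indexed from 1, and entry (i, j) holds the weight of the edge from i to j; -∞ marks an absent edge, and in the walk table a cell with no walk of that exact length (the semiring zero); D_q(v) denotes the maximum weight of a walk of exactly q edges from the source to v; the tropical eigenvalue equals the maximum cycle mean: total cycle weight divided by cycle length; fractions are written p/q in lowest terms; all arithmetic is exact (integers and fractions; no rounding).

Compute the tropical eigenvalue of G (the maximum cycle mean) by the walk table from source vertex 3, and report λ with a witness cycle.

q=0: [-∞, -∞, 0]
q=1: [-∞, -2, -13]
q=2: [-3, -13, 6]
q=3: [-14, 4, -5]
Optimal cycle mean attained by: cycle 2->3->2, total 8 + (-2), length 2.
Answer: λ = 3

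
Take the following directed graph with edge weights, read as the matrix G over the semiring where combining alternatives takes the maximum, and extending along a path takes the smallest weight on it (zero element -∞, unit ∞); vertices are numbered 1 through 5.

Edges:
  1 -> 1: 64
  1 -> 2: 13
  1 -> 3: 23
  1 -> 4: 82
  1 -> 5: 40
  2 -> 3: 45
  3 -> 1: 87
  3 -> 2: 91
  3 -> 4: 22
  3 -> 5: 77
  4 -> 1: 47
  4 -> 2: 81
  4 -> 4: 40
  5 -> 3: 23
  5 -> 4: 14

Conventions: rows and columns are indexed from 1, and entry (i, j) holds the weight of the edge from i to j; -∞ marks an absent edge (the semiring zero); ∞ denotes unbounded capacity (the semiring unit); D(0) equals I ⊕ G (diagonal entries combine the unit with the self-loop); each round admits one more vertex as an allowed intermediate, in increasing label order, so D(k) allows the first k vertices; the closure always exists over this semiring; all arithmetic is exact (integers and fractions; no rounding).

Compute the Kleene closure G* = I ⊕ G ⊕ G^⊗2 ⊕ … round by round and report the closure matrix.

D(0):
  [∞, 13, 23, 82, 40]
  [-∞, ∞, 45, -∞, -∞]
  [87, 91, ∞, 22, 77]
  [47, 81, -∞, ∞, -∞]
  [-∞, -∞, 23, 14, ∞]
D(1):
  [∞, 13, 23, 82, 40]
  [-∞, ∞, 45, -∞, -∞]
  [87, 91, ∞, 82, 77]
  [47, 81, 23, ∞, 40]
  [-∞, -∞, 23, 14, ∞]
D(2):
  [∞, 13, 23, 82, 40]
  [-∞, ∞, 45, -∞, -∞]
  [87, 91, ∞, 82, 77]
  [47, 81, 45, ∞, 40]
  [-∞, -∞, 23, 14, ∞]
D(3):
  [∞, 23, 23, 82, 40]
  [45, ∞, 45, 45, 45]
  [87, 91, ∞, 82, 77]
  [47, 81, 45, ∞, 45]
  [23, 23, 23, 23, ∞]
D(4):
  [∞, 81, 45, 82, 45]
  [45, ∞, 45, 45, 45]
  [87, 91, ∞, 82, 77]
  [47, 81, 45, ∞, 45]
  [23, 23, 23, 23, ∞]
D(5):
  [∞, 81, 45, 82, 45]
  [45, ∞, 45, 45, 45]
  [87, 91, ∞, 82, 77]
  [47, 81, 45, ∞, 45]
  [23, 23, 23, 23, ∞]
Answer: G* = [[∞, 81, 45, 82, 45], [45, ∞, 45, 45, 45], [87, 91, ∞, 82, 77], [47, 81, 45, ∞, 45], [23, 23, 23, 23, ∞]]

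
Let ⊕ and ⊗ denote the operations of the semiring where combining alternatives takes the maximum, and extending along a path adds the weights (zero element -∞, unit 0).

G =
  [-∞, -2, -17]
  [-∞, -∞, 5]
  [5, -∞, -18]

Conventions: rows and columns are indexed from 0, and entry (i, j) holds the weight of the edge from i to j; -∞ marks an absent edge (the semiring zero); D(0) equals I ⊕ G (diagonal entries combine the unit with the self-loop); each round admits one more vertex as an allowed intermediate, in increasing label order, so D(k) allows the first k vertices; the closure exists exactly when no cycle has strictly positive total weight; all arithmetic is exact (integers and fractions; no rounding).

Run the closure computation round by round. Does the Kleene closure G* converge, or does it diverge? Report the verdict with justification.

D(0):
  [0, -2, -17]
  [-∞, 0, 5]
  [5, -∞, 0]
D(1):
  [0, -2, -17]
  [-∞, 0, 5]
  [5, 3, 0]
Detection: at round 2, diagonal entry (2, 2) turns strictly positive.
Key observation: the cycle 2->0->1->2 has total weight 5 + (-2) + 5, which is strictly positive.
Answer: DIVERGES — positive cycle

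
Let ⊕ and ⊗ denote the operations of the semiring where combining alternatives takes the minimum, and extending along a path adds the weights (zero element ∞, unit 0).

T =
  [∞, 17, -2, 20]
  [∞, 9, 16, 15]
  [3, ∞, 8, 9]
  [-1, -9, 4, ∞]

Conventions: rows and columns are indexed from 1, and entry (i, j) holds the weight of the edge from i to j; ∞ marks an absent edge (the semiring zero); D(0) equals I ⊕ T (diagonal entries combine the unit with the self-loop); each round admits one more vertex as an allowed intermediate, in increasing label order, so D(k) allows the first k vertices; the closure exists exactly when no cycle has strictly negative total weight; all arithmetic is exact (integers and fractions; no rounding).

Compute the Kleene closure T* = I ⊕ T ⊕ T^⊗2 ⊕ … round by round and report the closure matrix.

D(0):
  [0, 17, -2, 20]
  [∞, 0, 16, 15]
  [3, ∞, 0, 9]
  [-1, -9, 4, 0]
D(1):
  [0, 17, -2, 20]
  [∞, 0, 16, 15]
  [3, 20, 0, 9]
  [-1, -9, -3, 0]
D(2):
  [0, 17, -2, 20]
  [∞, 0, 16, 15]
  [3, 20, 0, 9]
  [-1, -9, -3, 0]
D(3):
  [0, 17, -2, 7]
  [19, 0, 16, 15]
  [3, 20, 0, 9]
  [-1, -9, -3, 0]
D(4):
  [0, -2, -2, 7]
  [14, 0, 12, 15]
  [3, 0, 0, 9]
  [-1, -9, -3, 0]
Answer: T* = [[0, -2, -2, 7], [14, 0, 12, 15], [3, 0, 0, 9], [-1, -9, -3, 0]]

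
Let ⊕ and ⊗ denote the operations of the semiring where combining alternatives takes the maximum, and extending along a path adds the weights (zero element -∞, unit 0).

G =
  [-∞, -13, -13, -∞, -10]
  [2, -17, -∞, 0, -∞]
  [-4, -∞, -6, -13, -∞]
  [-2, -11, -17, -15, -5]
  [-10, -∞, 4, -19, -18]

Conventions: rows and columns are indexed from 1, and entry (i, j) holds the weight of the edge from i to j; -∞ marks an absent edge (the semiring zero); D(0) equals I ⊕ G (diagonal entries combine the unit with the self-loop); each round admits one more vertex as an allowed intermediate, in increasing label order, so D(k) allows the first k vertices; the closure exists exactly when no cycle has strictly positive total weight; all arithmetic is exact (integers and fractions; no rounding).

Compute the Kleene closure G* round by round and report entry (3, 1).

D(0):
  [0, -13, -13, -∞, -10]
  [2, 0, -∞, 0, -∞]
  [-4, -∞, 0, -13, -∞]
  [-2, -11, -17, 0, -5]
  [-10, -∞, 4, -19, 0]
D(1):
  [0, -13, -13, -∞, -10]
  [2, 0, -11, 0, -8]
  [-4, -17, 0, -13, -14]
  [-2, -11, -15, 0, -5]
  [-10, -23, 4, -19, 0]
D(2):
  [0, -13, -13, -13, -10]
  [2, 0, -11, 0, -8]
  [-4, -17, 0, -13, -14]
  [-2, -11, -15, 0, -5]
  [-10, -23, 4, -19, 0]
D(3):
  [0, -13, -13, -13, -10]
  [2, 0, -11, 0, -8]
  [-4, -17, 0, -13, -14]
  [-2, -11, -15, 0, -5]
  [0, -13, 4, -9, 0]
D(4):
  [0, -13, -13, -13, -10]
  [2, 0, -11, 0, -5]
  [-4, -17, 0, -13, -14]
  [-2, -11, -15, 0, -5]
  [0, -13, 4, -9, 0]
D(5):
  [0, -13, -6, -13, -10]
  [2, 0, -1, 0, -5]
  [-4, -17, 0, -13, -14]
  [-2, -11, -1, 0, -5]
  [0, -13, 4, -9, 0]
Answer: G*[3][1] = -4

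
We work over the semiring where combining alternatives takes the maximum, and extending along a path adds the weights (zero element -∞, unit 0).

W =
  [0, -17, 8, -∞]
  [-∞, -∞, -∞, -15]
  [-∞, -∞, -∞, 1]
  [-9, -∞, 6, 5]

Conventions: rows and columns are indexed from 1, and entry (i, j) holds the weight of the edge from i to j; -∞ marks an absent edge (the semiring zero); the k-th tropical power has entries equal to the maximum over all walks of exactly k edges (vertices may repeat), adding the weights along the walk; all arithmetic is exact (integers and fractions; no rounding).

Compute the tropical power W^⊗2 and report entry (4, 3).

W^⊗2:
  [0, -17, 8, 9]
  [-24, -∞, -9, -10]
  [-8, -∞, 7, 6]
  [-4, -26, 11, 10]
Key observation: the optimum is the walk 4->4->3, with weight 5 + 6 = 11.
Optimal value attained by: walk 4->4->3.
Answer: (W^⊗2)[4][3] = 11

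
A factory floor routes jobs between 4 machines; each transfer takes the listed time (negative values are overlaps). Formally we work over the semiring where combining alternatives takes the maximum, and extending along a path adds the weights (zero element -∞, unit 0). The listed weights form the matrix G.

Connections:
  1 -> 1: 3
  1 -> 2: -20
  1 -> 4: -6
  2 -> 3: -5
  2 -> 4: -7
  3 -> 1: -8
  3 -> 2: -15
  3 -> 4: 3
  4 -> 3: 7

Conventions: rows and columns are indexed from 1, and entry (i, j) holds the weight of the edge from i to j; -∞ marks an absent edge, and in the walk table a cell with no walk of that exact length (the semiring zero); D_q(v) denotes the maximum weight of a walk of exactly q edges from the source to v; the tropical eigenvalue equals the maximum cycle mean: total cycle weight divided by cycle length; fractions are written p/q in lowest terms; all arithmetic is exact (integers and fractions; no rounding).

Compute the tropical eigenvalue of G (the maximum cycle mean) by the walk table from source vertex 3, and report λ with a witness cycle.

q=0: [-∞, -∞, 0, -∞]
q=1: [-8, -15, -∞, 3]
q=2: [-5, -28, 10, -14]
q=3: [2, -5, -7, 13]
q=4: [5, -18, 20, -4]
Optimal cycle mean attained by: cycle 3->4->3, total 3 + 7, length 2.
Answer: λ = 5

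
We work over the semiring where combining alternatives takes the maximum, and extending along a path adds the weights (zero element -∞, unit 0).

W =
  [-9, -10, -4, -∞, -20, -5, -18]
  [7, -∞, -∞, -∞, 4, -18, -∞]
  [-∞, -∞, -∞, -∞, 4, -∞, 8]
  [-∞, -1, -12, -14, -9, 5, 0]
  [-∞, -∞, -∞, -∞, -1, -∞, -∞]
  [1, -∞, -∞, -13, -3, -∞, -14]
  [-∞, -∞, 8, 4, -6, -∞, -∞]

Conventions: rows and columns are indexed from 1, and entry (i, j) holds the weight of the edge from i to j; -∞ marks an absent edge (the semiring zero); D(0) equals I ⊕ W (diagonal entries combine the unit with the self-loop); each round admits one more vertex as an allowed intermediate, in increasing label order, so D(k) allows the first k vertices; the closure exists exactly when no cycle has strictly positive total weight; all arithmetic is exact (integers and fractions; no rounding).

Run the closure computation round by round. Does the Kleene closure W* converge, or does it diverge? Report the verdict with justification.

D(0):
  [0, -10, -4, -∞, -20, -5, -18]
  [7, 0, -∞, -∞, 4, -18, -∞]
  [-∞, -∞, 0, -∞, 4, -∞, 8]
  [-∞, -1, -12, 0, -9, 5, 0]
  [-∞, -∞, -∞, -∞, 0, -∞, -∞]
  [1, -∞, -∞, -13, -3, 0, -14]
  [-∞, -∞, 8, 4, -6, -∞, 0]
D(1):
  [0, -10, -4, -∞, -20, -5, -18]
  [7, 0, 3, -∞, 4, 2, -11]
  [-∞, -∞, 0, -∞, 4, -∞, 8]
  [-∞, -1, -12, 0, -9, 5, 0]
  [-∞, -∞, -∞, -∞, 0, -∞, -∞]
  [1, -9, -3, -13, -3, 0, -14]
  [-∞, -∞, 8, 4, -6, -∞, 0]
D(2):
  [0, -10, -4, -∞, -6, -5, -18]
  [7, 0, 3, -∞, 4, 2, -11]
  [-∞, -∞, 0, -∞, 4, -∞, 8]
  [6, -1, 2, 0, 3, 5, 0]
  [-∞, -∞, -∞, -∞, 0, -∞, -∞]
  [1, -9, -3, -13, -3, 0, -14]
  [-∞, -∞, 8, 4, -6, -∞, 0]
Detection: at round 3, diagonal entry (7, 7) turns strictly positive.
Key observation: the cycle 7->3->7 has total weight 8 + 8, which is strictly positive.
Answer: DIVERGES — positive cycle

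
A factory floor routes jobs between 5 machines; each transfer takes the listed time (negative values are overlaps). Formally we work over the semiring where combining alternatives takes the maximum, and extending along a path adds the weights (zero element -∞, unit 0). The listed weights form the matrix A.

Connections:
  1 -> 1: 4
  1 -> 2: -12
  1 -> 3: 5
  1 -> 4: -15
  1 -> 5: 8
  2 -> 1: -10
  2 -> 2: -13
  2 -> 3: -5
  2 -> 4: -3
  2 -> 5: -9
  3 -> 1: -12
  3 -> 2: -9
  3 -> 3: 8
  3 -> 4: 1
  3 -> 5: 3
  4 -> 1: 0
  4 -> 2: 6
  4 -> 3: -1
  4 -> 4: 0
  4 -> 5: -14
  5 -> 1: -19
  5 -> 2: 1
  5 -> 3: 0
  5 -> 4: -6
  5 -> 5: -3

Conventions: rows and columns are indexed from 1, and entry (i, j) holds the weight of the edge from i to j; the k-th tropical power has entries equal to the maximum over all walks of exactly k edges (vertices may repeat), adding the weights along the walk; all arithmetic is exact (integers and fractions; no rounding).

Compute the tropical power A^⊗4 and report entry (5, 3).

A^⊗2:
  [8, 9, 13, 6, 12]
  [-3, 3, 3, -3, -2]
  [1, 7, 16, 9, 11]
  [4, 6, 7, 3, 8]
  [-6, 0, 8, 1, 3]
A^⊗3:
  [12, 13, 21, 14, 16]
  [1, 3, 11, 4, 6]
  [9, 15, 24, 17, 19]
  [8, 9, 15, 8, 12]
  [1, 7, 16, 9, 11]
A^⊗4:
  [16, 20, 29, 22, 24]
  [5, 10, 19, 12, 14]
  [17, 23, 32, 25, 27]
  [12, 14, 23, 16, 18]
  [9, 15, 24, 17, 19]
Key observation: the optimum is the walk 5->3->3->3->3, with weight 0 + 8 + 8 + 8 = 24.
Optimal value attained by: walk 5->3->3->3->3.
Answer: (A^⊗4)[5][3] = 24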